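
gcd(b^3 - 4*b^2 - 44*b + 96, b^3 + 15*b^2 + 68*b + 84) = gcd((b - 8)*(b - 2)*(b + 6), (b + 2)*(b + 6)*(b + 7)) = b + 6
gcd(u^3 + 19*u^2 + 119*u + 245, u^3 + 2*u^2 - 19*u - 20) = u + 5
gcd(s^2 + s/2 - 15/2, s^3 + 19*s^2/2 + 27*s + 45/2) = s + 3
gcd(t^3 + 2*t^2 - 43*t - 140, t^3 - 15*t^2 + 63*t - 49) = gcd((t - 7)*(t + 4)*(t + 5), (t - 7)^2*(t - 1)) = t - 7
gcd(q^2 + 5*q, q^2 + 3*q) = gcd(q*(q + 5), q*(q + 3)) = q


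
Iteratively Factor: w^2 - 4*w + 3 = (w - 1)*(w - 3)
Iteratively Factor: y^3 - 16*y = (y - 4)*(y^2 + 4*y) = y*(y - 4)*(y + 4)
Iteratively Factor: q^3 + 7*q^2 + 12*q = (q)*(q^2 + 7*q + 12) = q*(q + 3)*(q + 4)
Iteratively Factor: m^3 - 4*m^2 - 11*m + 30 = (m + 3)*(m^2 - 7*m + 10) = (m - 2)*(m + 3)*(m - 5)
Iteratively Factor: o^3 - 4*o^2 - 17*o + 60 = (o + 4)*(o^2 - 8*o + 15) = (o - 3)*(o + 4)*(o - 5)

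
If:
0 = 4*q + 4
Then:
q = -1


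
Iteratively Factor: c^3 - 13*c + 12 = (c + 4)*(c^2 - 4*c + 3) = (c - 1)*(c + 4)*(c - 3)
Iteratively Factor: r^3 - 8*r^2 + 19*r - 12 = (r - 4)*(r^2 - 4*r + 3) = (r - 4)*(r - 1)*(r - 3)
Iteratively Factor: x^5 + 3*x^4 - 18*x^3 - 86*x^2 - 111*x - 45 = (x - 5)*(x^4 + 8*x^3 + 22*x^2 + 24*x + 9) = (x - 5)*(x + 3)*(x^3 + 5*x^2 + 7*x + 3) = (x - 5)*(x + 3)^2*(x^2 + 2*x + 1) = (x - 5)*(x + 1)*(x + 3)^2*(x + 1)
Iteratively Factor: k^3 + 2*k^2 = (k + 2)*(k^2) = k*(k + 2)*(k)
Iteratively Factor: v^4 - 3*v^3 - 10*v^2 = (v + 2)*(v^3 - 5*v^2) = v*(v + 2)*(v^2 - 5*v) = v^2*(v + 2)*(v - 5)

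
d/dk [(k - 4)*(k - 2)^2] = (k - 2)*(3*k - 10)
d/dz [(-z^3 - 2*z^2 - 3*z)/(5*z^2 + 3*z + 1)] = (-5*z^4 - 6*z^3 + 6*z^2 - 4*z - 3)/(25*z^4 + 30*z^3 + 19*z^2 + 6*z + 1)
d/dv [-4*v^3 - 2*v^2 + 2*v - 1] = -12*v^2 - 4*v + 2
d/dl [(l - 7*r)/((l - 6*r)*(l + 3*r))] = ((-l + 7*r)*(l - 6*r) + (-l + 7*r)*(l + 3*r) + (l - 6*r)*(l + 3*r))/((l - 6*r)^2*(l + 3*r)^2)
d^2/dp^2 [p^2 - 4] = 2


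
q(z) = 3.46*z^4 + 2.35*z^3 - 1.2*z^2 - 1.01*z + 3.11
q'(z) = 13.84*z^3 + 7.05*z^2 - 2.4*z - 1.01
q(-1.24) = 6.22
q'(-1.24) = -13.58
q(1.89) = 56.93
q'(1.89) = 113.07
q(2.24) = 108.35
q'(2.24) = 184.54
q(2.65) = 206.37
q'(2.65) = 299.70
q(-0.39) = 3.26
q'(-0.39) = 0.18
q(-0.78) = 3.33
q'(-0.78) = -1.42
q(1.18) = 10.82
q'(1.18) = 28.71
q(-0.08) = 3.18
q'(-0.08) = -0.78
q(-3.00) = 212.15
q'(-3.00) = -304.04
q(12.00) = 75625.55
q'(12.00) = 24900.91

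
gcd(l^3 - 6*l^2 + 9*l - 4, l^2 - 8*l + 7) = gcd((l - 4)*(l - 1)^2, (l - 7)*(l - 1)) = l - 1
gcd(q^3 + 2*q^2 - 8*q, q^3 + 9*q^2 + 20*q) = q^2 + 4*q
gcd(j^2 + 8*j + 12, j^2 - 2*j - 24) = 1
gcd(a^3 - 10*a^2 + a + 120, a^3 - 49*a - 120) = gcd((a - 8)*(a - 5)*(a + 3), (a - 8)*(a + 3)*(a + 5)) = a^2 - 5*a - 24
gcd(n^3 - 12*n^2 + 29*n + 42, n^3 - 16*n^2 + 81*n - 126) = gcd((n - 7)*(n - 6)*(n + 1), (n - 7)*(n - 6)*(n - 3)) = n^2 - 13*n + 42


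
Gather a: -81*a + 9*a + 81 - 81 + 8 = 8 - 72*a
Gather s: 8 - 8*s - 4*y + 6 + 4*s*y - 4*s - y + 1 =s*(4*y - 12) - 5*y + 15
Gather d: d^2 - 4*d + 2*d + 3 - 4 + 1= d^2 - 2*d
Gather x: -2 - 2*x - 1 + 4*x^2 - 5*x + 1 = 4*x^2 - 7*x - 2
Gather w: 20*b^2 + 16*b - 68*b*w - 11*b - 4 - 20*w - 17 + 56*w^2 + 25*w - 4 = 20*b^2 + 5*b + 56*w^2 + w*(5 - 68*b) - 25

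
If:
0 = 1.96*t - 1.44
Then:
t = 0.73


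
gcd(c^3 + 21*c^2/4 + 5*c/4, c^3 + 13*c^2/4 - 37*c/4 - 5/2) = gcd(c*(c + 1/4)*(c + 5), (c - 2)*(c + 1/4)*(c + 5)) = c^2 + 21*c/4 + 5/4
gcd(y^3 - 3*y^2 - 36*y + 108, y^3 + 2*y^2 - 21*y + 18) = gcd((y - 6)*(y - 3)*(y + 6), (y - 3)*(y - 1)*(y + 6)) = y^2 + 3*y - 18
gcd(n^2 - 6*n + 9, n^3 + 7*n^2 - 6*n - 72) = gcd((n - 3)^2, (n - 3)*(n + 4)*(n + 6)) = n - 3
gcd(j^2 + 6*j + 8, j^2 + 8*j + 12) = j + 2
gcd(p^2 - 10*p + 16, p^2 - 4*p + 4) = p - 2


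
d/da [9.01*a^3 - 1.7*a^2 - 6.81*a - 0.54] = 27.03*a^2 - 3.4*a - 6.81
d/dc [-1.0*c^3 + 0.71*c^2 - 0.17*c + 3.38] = -3.0*c^2 + 1.42*c - 0.17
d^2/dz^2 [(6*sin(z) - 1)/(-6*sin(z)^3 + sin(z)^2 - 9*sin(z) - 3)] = (864*sin(z)^7 - 432*sin(z)^6 - 2520*sin(z)^5 - 814*sin(z)^4 + 837*sin(z)^3 + 1371*sin(z)^2 - 189*sin(z) + 492)/(6*sin(z)^3 - sin(z)^2 + 9*sin(z) + 3)^3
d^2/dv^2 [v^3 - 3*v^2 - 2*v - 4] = 6*v - 6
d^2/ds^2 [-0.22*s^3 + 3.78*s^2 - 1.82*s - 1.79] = 7.56 - 1.32*s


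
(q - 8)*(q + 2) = q^2 - 6*q - 16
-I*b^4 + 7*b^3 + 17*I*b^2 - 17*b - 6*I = (b + I)*(b + 2*I)*(b + 3*I)*(-I*b + 1)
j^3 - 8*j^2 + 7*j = j*(j - 7)*(j - 1)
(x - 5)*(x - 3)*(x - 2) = x^3 - 10*x^2 + 31*x - 30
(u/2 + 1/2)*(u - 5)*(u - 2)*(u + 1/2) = u^4/2 - 11*u^3/4 + 23*u/4 + 5/2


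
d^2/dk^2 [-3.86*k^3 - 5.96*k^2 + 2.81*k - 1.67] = -23.16*k - 11.92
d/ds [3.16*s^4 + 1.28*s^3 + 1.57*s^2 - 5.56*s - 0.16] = 12.64*s^3 + 3.84*s^2 + 3.14*s - 5.56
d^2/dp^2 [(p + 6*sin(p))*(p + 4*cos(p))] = -6*p*sin(p) - 4*p*cos(p) - 8*sin(p) - 48*sin(2*p) + 12*cos(p) + 2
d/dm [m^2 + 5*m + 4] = 2*m + 5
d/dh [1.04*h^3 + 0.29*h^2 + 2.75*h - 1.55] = 3.12*h^2 + 0.58*h + 2.75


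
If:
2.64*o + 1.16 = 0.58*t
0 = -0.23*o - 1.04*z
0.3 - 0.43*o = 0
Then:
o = 0.70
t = 5.18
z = -0.15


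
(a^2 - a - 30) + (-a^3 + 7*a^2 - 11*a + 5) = -a^3 + 8*a^2 - 12*a - 25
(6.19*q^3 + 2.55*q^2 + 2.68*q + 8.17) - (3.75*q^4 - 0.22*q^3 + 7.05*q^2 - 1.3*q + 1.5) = -3.75*q^4 + 6.41*q^3 - 4.5*q^2 + 3.98*q + 6.67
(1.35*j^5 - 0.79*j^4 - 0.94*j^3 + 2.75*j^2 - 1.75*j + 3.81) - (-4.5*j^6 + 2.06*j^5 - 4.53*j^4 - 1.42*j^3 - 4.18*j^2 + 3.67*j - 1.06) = 4.5*j^6 - 0.71*j^5 + 3.74*j^4 + 0.48*j^3 + 6.93*j^2 - 5.42*j + 4.87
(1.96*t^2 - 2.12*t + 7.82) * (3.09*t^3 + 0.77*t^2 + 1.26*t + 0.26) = 6.0564*t^5 - 5.0416*t^4 + 25.001*t^3 + 3.8598*t^2 + 9.302*t + 2.0332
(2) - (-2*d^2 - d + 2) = 2*d^2 + d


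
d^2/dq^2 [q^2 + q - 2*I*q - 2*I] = 2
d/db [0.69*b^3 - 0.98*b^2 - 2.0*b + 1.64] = 2.07*b^2 - 1.96*b - 2.0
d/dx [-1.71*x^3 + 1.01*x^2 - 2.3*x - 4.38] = -5.13*x^2 + 2.02*x - 2.3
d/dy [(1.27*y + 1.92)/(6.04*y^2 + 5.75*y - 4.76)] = (7.6708*y^2 + 7.3025*y - (1.27*y + 1.92)*(12.08*y + 5.75) - 6.0452)/(6.04*y^2 + 5.75*y - 4.76)^2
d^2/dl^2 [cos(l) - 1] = -cos(l)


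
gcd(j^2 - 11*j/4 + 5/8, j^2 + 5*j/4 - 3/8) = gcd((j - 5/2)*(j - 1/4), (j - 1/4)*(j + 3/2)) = j - 1/4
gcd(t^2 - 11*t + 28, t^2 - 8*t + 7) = t - 7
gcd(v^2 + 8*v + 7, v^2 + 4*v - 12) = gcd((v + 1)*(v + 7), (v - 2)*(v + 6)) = 1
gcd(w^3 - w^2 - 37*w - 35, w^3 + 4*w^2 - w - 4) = w + 1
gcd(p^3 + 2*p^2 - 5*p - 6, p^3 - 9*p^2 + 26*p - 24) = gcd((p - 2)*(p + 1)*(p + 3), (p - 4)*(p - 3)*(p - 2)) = p - 2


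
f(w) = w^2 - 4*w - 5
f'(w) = 2*w - 4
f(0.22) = -5.83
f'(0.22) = -3.56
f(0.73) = -7.39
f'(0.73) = -2.54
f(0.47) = -6.66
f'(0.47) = -3.06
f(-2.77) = 13.75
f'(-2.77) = -9.54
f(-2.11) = 7.89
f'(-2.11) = -8.22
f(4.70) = -1.71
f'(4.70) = 5.40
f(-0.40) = -3.24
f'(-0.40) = -4.80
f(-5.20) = 42.84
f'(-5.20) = -14.40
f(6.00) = 7.00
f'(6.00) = 8.00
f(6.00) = 7.00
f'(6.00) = 8.00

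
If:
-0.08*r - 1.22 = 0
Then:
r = -15.25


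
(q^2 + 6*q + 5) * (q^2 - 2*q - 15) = q^4 + 4*q^3 - 22*q^2 - 100*q - 75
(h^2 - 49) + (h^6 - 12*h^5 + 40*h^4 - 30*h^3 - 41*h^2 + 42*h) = h^6 - 12*h^5 + 40*h^4 - 30*h^3 - 40*h^2 + 42*h - 49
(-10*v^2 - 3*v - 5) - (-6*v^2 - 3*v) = -4*v^2 - 5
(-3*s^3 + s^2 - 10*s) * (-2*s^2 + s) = 6*s^5 - 5*s^4 + 21*s^3 - 10*s^2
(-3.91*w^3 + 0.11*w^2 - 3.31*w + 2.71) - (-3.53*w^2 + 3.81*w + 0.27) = -3.91*w^3 + 3.64*w^2 - 7.12*w + 2.44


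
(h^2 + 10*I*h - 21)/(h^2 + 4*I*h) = (h^2 + 10*I*h - 21)/(h*(h + 4*I))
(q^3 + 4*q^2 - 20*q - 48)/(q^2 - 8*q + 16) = (q^2 + 8*q + 12)/(q - 4)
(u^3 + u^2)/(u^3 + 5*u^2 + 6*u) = u*(u + 1)/(u^2 + 5*u + 6)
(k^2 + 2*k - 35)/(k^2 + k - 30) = (k + 7)/(k + 6)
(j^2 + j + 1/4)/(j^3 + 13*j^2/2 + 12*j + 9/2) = (j + 1/2)/(j^2 + 6*j + 9)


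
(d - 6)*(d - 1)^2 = d^3 - 8*d^2 + 13*d - 6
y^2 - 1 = (y - 1)*(y + 1)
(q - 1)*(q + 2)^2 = q^3 + 3*q^2 - 4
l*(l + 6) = l^2 + 6*l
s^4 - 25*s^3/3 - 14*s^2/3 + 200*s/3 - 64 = (s - 8)*(s - 2)*(s - 4/3)*(s + 3)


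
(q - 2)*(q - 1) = q^2 - 3*q + 2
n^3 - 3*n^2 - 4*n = n*(n - 4)*(n + 1)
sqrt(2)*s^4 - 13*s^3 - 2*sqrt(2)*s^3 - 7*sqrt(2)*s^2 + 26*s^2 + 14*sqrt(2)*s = s*(s - 2)*(s - 7*sqrt(2))*(sqrt(2)*s + 1)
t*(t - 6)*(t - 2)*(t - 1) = t^4 - 9*t^3 + 20*t^2 - 12*t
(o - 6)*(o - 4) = o^2 - 10*o + 24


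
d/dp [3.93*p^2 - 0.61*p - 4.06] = 7.86*p - 0.61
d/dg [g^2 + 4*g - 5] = 2*g + 4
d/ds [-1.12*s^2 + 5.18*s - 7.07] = 5.18 - 2.24*s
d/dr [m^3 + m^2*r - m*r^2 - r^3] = m^2 - 2*m*r - 3*r^2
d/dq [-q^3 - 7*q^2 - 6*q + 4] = -3*q^2 - 14*q - 6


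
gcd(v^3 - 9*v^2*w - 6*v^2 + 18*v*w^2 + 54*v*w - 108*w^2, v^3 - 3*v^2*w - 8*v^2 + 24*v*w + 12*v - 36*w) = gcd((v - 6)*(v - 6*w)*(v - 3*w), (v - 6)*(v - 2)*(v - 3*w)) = v^2 - 3*v*w - 6*v + 18*w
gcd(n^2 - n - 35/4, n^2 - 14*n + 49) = 1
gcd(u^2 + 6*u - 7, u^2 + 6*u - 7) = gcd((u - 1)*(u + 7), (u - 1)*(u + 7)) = u^2 + 6*u - 7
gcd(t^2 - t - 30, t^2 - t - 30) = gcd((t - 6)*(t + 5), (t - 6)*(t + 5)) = t^2 - t - 30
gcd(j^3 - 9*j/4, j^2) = j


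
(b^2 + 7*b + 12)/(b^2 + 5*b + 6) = (b + 4)/(b + 2)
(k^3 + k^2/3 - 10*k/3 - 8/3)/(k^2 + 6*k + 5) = (3*k^2 - 2*k - 8)/(3*(k + 5))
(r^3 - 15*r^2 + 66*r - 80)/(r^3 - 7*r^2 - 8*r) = (r^2 - 7*r + 10)/(r*(r + 1))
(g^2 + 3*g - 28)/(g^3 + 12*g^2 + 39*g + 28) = (g - 4)/(g^2 + 5*g + 4)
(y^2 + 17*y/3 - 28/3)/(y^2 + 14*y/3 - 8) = (y + 7)/(y + 6)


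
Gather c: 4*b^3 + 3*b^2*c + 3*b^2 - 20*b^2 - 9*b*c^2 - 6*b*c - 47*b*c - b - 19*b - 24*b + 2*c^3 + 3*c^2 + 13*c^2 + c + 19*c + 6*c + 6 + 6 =4*b^3 - 17*b^2 - 44*b + 2*c^3 + c^2*(16 - 9*b) + c*(3*b^2 - 53*b + 26) + 12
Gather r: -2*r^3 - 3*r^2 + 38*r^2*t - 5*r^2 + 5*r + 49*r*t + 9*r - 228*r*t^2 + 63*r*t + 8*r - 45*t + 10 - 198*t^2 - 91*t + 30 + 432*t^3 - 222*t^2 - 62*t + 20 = -2*r^3 + r^2*(38*t - 8) + r*(-228*t^2 + 112*t + 22) + 432*t^3 - 420*t^2 - 198*t + 60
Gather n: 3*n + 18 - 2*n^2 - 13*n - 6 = -2*n^2 - 10*n + 12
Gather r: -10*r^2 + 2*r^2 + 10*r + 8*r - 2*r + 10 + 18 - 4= -8*r^2 + 16*r + 24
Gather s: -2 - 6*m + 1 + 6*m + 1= 0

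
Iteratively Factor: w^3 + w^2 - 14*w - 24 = (w + 3)*(w^2 - 2*w - 8) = (w + 2)*(w + 3)*(w - 4)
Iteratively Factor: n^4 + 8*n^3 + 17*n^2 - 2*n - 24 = (n + 2)*(n^3 + 6*n^2 + 5*n - 12) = (n + 2)*(n + 4)*(n^2 + 2*n - 3) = (n + 2)*(n + 3)*(n + 4)*(n - 1)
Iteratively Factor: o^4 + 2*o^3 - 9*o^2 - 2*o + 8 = (o + 1)*(o^3 + o^2 - 10*o + 8) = (o - 2)*(o + 1)*(o^2 + 3*o - 4) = (o - 2)*(o - 1)*(o + 1)*(o + 4)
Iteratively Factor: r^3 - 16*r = (r - 4)*(r^2 + 4*r) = r*(r - 4)*(r + 4)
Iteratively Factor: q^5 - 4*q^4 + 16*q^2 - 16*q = (q)*(q^4 - 4*q^3 + 16*q - 16) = q*(q - 2)*(q^3 - 2*q^2 - 4*q + 8) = q*(q - 2)^2*(q^2 - 4) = q*(q - 2)^2*(q + 2)*(q - 2)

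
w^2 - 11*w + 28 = (w - 7)*(w - 4)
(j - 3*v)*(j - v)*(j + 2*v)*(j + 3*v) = j^4 + j^3*v - 11*j^2*v^2 - 9*j*v^3 + 18*v^4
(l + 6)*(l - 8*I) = l^2 + 6*l - 8*I*l - 48*I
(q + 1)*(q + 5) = q^2 + 6*q + 5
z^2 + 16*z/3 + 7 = (z + 7/3)*(z + 3)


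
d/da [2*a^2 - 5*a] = 4*a - 5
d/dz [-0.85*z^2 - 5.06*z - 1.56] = -1.7*z - 5.06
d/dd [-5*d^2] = -10*d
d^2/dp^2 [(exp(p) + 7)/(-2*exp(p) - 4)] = 5*(2 - exp(p))*exp(p)/(2*(exp(3*p) + 6*exp(2*p) + 12*exp(p) + 8))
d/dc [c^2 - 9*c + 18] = 2*c - 9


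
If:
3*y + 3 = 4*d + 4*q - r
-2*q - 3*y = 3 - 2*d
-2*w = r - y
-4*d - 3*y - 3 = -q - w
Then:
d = y/14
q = -10*y/7 - 3/2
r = -59*y/7 - 9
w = 33*y/7 + 9/2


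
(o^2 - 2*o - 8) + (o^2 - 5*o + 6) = 2*o^2 - 7*o - 2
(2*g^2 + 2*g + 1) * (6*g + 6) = 12*g^3 + 24*g^2 + 18*g + 6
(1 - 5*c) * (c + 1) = -5*c^2 - 4*c + 1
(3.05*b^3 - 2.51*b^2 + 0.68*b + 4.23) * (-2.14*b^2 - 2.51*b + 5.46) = -6.527*b^5 - 2.2841*b^4 + 21.4979*b^3 - 24.4636*b^2 - 6.9045*b + 23.0958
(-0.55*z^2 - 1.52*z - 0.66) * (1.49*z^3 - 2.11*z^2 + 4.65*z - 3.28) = -0.8195*z^5 - 1.1043*z^4 - 0.333700000000001*z^3 - 3.8714*z^2 + 1.9166*z + 2.1648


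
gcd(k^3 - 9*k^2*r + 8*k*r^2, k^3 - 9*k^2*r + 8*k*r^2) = k^3 - 9*k^2*r + 8*k*r^2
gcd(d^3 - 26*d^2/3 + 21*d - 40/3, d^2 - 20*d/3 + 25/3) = d - 5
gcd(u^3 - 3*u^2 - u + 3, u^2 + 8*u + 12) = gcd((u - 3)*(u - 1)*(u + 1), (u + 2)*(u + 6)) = 1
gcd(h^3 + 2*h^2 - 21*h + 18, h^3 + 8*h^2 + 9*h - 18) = h^2 + 5*h - 6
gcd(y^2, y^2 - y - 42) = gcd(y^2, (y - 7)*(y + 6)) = 1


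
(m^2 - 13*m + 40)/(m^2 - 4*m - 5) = (m - 8)/(m + 1)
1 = 1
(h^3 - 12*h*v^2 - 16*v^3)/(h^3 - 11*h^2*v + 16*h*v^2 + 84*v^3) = (h^2 - 2*h*v - 8*v^2)/(h^2 - 13*h*v + 42*v^2)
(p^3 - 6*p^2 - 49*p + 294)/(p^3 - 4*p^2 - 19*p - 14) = (p^2 + p - 42)/(p^2 + 3*p + 2)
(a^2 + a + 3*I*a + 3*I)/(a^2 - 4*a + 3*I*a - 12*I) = (a + 1)/(a - 4)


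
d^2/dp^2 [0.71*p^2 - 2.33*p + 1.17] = 1.42000000000000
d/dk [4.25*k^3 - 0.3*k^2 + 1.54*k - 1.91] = 12.75*k^2 - 0.6*k + 1.54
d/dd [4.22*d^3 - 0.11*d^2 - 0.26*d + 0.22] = 12.66*d^2 - 0.22*d - 0.26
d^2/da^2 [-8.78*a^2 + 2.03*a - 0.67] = -17.5600000000000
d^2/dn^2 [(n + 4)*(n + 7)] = 2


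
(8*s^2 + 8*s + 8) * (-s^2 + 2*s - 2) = -8*s^4 + 8*s^3 - 8*s^2 - 16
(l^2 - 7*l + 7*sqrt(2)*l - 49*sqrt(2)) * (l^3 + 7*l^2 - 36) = l^5 + 7*sqrt(2)*l^4 - 49*l^3 - 343*sqrt(2)*l^2 - 36*l^2 - 252*sqrt(2)*l + 252*l + 1764*sqrt(2)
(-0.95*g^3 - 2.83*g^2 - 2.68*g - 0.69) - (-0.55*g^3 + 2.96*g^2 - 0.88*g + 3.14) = -0.4*g^3 - 5.79*g^2 - 1.8*g - 3.83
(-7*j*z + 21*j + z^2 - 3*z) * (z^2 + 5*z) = -7*j*z^3 - 14*j*z^2 + 105*j*z + z^4 + 2*z^3 - 15*z^2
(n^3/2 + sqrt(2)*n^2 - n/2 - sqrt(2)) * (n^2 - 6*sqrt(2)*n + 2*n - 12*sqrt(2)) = n^5/2 - 2*sqrt(2)*n^4 + n^4 - 25*n^3/2 - 4*sqrt(2)*n^3 - 25*n^2 + 2*sqrt(2)*n^2 + 4*sqrt(2)*n + 12*n + 24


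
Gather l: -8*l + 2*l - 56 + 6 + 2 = -6*l - 48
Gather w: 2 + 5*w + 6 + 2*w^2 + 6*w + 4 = 2*w^2 + 11*w + 12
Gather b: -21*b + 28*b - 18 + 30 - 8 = 7*b + 4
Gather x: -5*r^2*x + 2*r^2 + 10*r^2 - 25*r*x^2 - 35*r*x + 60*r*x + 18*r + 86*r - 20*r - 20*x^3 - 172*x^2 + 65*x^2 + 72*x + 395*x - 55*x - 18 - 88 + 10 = 12*r^2 + 84*r - 20*x^3 + x^2*(-25*r - 107) + x*(-5*r^2 + 25*r + 412) - 96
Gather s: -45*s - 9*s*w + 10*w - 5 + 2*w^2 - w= s*(-9*w - 45) + 2*w^2 + 9*w - 5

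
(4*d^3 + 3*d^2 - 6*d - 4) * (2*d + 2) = 8*d^4 + 14*d^3 - 6*d^2 - 20*d - 8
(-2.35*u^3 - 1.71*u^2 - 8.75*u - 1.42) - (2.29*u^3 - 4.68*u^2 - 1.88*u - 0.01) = -4.64*u^3 + 2.97*u^2 - 6.87*u - 1.41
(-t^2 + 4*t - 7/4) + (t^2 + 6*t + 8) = 10*t + 25/4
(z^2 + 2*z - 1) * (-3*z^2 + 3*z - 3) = -3*z^4 - 3*z^3 + 6*z^2 - 9*z + 3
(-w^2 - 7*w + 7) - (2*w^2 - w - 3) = -3*w^2 - 6*w + 10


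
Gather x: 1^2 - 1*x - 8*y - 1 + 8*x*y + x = 8*x*y - 8*y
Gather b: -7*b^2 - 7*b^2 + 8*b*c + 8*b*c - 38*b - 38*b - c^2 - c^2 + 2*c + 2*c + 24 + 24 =-14*b^2 + b*(16*c - 76) - 2*c^2 + 4*c + 48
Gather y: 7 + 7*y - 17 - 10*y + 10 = -3*y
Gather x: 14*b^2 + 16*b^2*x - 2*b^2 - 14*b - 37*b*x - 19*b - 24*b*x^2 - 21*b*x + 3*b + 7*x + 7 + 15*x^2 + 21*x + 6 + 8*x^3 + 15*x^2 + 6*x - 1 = 12*b^2 - 30*b + 8*x^3 + x^2*(30 - 24*b) + x*(16*b^2 - 58*b + 34) + 12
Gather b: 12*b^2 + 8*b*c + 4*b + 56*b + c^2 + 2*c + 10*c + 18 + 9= 12*b^2 + b*(8*c + 60) + c^2 + 12*c + 27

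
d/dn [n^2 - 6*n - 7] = 2*n - 6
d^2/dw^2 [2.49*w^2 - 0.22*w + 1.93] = 4.98000000000000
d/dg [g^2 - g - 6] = 2*g - 1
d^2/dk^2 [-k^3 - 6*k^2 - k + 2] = -6*k - 12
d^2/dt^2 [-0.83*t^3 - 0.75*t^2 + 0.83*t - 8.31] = -4.98*t - 1.5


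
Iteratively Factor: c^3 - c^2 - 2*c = (c)*(c^2 - c - 2) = c*(c + 1)*(c - 2)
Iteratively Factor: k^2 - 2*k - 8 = (k - 4)*(k + 2)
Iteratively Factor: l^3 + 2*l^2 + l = (l + 1)*(l^2 + l) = l*(l + 1)*(l + 1)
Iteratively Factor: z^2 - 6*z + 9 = (z - 3)*(z - 3)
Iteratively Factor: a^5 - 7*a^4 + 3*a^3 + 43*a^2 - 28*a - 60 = (a - 2)*(a^4 - 5*a^3 - 7*a^2 + 29*a + 30) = (a - 3)*(a - 2)*(a^3 - 2*a^2 - 13*a - 10) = (a - 3)*(a - 2)*(a + 2)*(a^2 - 4*a - 5) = (a - 5)*(a - 3)*(a - 2)*(a + 2)*(a + 1)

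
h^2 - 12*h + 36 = (h - 6)^2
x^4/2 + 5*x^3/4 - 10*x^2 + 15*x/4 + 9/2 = (x/2 + 1/4)*(x - 3)*(x - 1)*(x + 6)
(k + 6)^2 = k^2 + 12*k + 36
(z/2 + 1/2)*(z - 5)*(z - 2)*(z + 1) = z^4/2 - 5*z^3/2 - 3*z^2/2 + 13*z/2 + 5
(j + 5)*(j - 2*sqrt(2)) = j^2 - 2*sqrt(2)*j + 5*j - 10*sqrt(2)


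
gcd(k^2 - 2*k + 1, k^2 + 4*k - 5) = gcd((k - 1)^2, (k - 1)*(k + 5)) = k - 1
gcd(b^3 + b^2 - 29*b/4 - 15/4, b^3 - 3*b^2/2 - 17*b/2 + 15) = b^2 + b/2 - 15/2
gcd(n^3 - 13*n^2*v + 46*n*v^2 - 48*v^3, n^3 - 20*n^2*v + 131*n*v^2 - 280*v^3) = -n + 8*v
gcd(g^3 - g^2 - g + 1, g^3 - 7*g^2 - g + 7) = g^2 - 1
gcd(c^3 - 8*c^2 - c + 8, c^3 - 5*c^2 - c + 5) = c^2 - 1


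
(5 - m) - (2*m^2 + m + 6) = -2*m^2 - 2*m - 1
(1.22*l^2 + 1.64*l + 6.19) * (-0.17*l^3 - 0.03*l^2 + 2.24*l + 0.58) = -0.2074*l^5 - 0.3154*l^4 + 1.6313*l^3 + 4.1955*l^2 + 14.8168*l + 3.5902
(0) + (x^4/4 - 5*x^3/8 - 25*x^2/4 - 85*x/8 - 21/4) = x^4/4 - 5*x^3/8 - 25*x^2/4 - 85*x/8 - 21/4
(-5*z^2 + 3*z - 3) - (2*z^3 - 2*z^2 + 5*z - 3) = -2*z^3 - 3*z^2 - 2*z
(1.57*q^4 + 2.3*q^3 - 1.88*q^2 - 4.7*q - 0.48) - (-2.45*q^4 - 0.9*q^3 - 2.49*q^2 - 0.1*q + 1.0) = 4.02*q^4 + 3.2*q^3 + 0.61*q^2 - 4.6*q - 1.48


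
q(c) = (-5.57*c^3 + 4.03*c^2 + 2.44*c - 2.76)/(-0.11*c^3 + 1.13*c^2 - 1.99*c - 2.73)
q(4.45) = -366.97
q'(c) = (-16.71*c^2 + 8.06*c + 2.44)/(-0.11*c^3 + 1.13*c^2 - 1.99*c - 2.73) + (0.33*c^2 - 2.26*c + 1.99)*(-5.57*c^3 + 4.03*c^2 + 2.44*c - 2.76)/(-0.11*c^3 + 1.13*c^2 - 1.99*c - 2.73)^2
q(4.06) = -656.85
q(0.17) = 0.74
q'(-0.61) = 3.60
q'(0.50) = -0.76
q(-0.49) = 1.59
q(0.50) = 0.36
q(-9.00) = 23.34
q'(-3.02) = -2.78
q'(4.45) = 245.60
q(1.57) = 3.02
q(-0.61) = 1.39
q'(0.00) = -1.63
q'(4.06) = 1990.34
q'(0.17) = -1.49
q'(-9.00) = -1.49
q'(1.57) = 8.11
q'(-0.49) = 0.33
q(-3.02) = 10.84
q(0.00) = 1.01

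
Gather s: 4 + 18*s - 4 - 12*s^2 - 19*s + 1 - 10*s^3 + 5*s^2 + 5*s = -10*s^3 - 7*s^2 + 4*s + 1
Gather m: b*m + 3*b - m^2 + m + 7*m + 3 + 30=3*b - m^2 + m*(b + 8) + 33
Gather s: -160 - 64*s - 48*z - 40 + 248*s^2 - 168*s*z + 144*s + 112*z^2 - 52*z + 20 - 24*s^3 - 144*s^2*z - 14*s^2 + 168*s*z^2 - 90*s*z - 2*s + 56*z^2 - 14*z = -24*s^3 + s^2*(234 - 144*z) + s*(168*z^2 - 258*z + 78) + 168*z^2 - 114*z - 180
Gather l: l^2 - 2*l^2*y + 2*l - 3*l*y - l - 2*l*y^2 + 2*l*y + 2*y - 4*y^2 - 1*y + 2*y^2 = l^2*(1 - 2*y) + l*(-2*y^2 - y + 1) - 2*y^2 + y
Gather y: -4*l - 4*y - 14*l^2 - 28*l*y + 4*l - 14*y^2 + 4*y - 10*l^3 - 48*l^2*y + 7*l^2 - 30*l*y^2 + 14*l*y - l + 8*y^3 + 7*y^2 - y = -10*l^3 - 7*l^2 - l + 8*y^3 + y^2*(-30*l - 7) + y*(-48*l^2 - 14*l - 1)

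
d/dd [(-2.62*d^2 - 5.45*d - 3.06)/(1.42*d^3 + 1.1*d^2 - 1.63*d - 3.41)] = (3.7204*d^4 + 15.478*d^3 + 23.3012*d^2 + 24.6004*d + 13.5967)/(2.0164*d^6 + 3.124*d^5 - 3.4192*d^4 - 13.2704*d^3 - 4.8451*d^2 + 11.1166*d + 11.6281)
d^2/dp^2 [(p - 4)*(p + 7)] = 2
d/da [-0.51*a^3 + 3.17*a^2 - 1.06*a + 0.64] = -1.53*a^2 + 6.34*a - 1.06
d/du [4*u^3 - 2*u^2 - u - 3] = 12*u^2 - 4*u - 1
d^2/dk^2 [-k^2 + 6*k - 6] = -2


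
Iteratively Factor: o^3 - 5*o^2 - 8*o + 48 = (o + 3)*(o^2 - 8*o + 16) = (o - 4)*(o + 3)*(o - 4)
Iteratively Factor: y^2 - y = (y - 1)*(y)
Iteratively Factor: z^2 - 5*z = (z - 5)*(z)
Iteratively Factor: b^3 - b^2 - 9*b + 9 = (b + 3)*(b^2 - 4*b + 3) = (b - 1)*(b + 3)*(b - 3)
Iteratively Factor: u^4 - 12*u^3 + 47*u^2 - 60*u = (u - 4)*(u^3 - 8*u^2 + 15*u) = (u - 5)*(u - 4)*(u^2 - 3*u) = u*(u - 5)*(u - 4)*(u - 3)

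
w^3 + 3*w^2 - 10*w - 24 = (w - 3)*(w + 2)*(w + 4)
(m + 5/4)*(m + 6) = m^2 + 29*m/4 + 15/2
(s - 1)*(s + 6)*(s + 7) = s^3 + 12*s^2 + 29*s - 42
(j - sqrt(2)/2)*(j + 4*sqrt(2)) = j^2 + 7*sqrt(2)*j/2 - 4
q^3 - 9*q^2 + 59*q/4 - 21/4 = (q - 7)*(q - 3/2)*(q - 1/2)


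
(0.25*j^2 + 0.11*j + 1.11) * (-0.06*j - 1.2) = -0.015*j^3 - 0.3066*j^2 - 0.1986*j - 1.332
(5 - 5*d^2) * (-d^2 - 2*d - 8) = 5*d^4 + 10*d^3 + 35*d^2 - 10*d - 40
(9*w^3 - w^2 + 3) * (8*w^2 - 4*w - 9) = 72*w^5 - 44*w^4 - 77*w^3 + 33*w^2 - 12*w - 27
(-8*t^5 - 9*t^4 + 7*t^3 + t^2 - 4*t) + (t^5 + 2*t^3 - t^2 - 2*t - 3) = -7*t^5 - 9*t^4 + 9*t^3 - 6*t - 3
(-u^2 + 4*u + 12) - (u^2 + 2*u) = -2*u^2 + 2*u + 12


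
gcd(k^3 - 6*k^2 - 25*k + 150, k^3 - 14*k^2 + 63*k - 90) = k^2 - 11*k + 30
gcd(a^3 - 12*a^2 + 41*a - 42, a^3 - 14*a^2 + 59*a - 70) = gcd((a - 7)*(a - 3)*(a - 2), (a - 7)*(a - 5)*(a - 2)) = a^2 - 9*a + 14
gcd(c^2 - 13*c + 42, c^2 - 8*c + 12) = c - 6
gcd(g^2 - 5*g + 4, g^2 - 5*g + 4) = g^2 - 5*g + 4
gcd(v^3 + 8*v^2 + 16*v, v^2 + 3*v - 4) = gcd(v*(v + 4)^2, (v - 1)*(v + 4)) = v + 4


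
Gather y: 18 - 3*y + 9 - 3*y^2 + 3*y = 27 - 3*y^2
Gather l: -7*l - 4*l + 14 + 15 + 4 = 33 - 11*l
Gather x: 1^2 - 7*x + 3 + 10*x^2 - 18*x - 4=10*x^2 - 25*x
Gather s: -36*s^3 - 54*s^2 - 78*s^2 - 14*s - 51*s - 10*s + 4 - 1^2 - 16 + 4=-36*s^3 - 132*s^2 - 75*s - 9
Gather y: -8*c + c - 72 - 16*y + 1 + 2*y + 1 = -7*c - 14*y - 70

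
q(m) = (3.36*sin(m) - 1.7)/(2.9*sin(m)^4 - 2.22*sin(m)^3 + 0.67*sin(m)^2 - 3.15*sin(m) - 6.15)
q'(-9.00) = 1.46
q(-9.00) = 0.69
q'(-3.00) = 0.82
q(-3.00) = 0.38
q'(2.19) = 0.24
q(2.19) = -0.13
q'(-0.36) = -1.23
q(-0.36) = 0.60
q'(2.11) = 0.21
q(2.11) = -0.14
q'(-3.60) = 0.41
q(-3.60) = 0.03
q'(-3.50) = 0.46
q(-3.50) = 0.07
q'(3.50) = 1.22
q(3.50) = 0.60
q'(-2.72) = 1.45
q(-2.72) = 0.68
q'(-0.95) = -85.88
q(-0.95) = 6.52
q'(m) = (3.36*sin(m) - 1.7)*(-11.6*sin(m)^3*cos(m) + 6.66*sin(m)^2*cos(m) - 1.34*sin(m)*cos(m) + 3.15*cos(m))/(2.9*sin(m)^4 - 2.22*sin(m)^3 + 0.67*sin(m)^2 - 3.15*sin(m) - 6.15)^2 + 3.36*cos(m)/(2.9*sin(m)^4 - 2.22*sin(m)^3 + 0.67*sin(m)^2 - 3.15*sin(m) - 6.15)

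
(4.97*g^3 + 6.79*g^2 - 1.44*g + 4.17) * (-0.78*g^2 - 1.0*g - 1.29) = -3.8766*g^5 - 10.2662*g^4 - 12.0781*g^3 - 10.5717*g^2 - 2.3124*g - 5.3793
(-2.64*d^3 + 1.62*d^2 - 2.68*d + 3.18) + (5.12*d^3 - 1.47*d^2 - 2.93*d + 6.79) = 2.48*d^3 + 0.15*d^2 - 5.61*d + 9.97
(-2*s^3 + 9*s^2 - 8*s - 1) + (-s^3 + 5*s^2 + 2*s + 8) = -3*s^3 + 14*s^2 - 6*s + 7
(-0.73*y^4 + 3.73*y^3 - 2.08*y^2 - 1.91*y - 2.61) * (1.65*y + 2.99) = -1.2045*y^5 + 3.9718*y^4 + 7.7207*y^3 - 9.3707*y^2 - 10.0174*y - 7.8039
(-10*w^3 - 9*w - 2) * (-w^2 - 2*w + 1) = 10*w^5 + 20*w^4 - w^3 + 20*w^2 - 5*w - 2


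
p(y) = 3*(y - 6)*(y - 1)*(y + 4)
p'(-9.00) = 825.00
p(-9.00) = -2250.00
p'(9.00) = 501.00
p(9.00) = 936.00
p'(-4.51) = 198.24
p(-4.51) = -88.60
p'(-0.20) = -62.04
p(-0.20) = 84.82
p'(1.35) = -73.90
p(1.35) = -26.12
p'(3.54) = -16.94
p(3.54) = -141.34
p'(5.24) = 86.80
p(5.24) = -89.32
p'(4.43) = 30.88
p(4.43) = -136.19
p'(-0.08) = -64.50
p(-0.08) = 77.22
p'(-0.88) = -43.19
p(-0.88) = 121.07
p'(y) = 3*(y - 6)*(y - 1) + 3*(y - 6)*(y + 4) + 3*(y - 1)*(y + 4) = 9*y^2 - 18*y - 66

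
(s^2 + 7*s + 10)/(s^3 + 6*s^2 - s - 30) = (s + 2)/(s^2 + s - 6)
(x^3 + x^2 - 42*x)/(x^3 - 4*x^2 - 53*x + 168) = x*(x - 6)/(x^2 - 11*x + 24)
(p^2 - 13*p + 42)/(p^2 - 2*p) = (p^2 - 13*p + 42)/(p*(p - 2))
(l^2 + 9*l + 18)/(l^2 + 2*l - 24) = (l + 3)/(l - 4)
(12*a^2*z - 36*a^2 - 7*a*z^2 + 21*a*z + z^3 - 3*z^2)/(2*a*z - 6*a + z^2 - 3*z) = (12*a^2 - 7*a*z + z^2)/(2*a + z)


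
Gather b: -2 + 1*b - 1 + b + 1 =2*b - 2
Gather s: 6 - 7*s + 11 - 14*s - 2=15 - 21*s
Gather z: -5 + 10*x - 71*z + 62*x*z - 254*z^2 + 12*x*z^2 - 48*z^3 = 10*x - 48*z^3 + z^2*(12*x - 254) + z*(62*x - 71) - 5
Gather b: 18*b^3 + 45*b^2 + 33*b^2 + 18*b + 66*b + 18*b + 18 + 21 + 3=18*b^3 + 78*b^2 + 102*b + 42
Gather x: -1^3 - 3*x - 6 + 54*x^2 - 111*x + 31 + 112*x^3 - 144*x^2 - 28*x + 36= 112*x^3 - 90*x^2 - 142*x + 60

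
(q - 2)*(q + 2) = q^2 - 4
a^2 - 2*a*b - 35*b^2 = (a - 7*b)*(a + 5*b)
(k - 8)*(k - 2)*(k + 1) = k^3 - 9*k^2 + 6*k + 16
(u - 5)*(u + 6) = u^2 + u - 30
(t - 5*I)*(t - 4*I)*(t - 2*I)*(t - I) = t^4 - 12*I*t^3 - 49*t^2 + 78*I*t + 40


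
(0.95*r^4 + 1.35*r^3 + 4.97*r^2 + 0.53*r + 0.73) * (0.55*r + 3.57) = 0.5225*r^5 + 4.134*r^4 + 7.553*r^3 + 18.0344*r^2 + 2.2936*r + 2.6061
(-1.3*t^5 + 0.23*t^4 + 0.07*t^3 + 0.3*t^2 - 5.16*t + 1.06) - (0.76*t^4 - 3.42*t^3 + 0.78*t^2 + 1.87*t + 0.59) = -1.3*t^5 - 0.53*t^4 + 3.49*t^3 - 0.48*t^2 - 7.03*t + 0.47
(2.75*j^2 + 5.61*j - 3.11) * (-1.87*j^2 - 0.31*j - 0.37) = -5.1425*j^4 - 11.3432*j^3 + 3.0591*j^2 - 1.1116*j + 1.1507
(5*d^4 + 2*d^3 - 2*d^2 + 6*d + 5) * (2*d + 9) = 10*d^5 + 49*d^4 + 14*d^3 - 6*d^2 + 64*d + 45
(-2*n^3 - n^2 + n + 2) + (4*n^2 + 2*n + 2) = -2*n^3 + 3*n^2 + 3*n + 4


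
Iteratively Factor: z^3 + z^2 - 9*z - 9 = (z + 3)*(z^2 - 2*z - 3) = (z - 3)*(z + 3)*(z + 1)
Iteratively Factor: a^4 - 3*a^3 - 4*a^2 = (a - 4)*(a^3 + a^2) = a*(a - 4)*(a^2 + a) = a^2*(a - 4)*(a + 1)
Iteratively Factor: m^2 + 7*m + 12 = (m + 4)*(m + 3)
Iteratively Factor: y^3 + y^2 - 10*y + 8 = (y - 1)*(y^2 + 2*y - 8) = (y - 2)*(y - 1)*(y + 4)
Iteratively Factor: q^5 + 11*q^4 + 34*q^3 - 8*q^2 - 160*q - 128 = (q + 1)*(q^4 + 10*q^3 + 24*q^2 - 32*q - 128) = (q + 1)*(q + 4)*(q^3 + 6*q^2 - 32) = (q - 2)*(q + 1)*(q + 4)*(q^2 + 8*q + 16) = (q - 2)*(q + 1)*(q + 4)^2*(q + 4)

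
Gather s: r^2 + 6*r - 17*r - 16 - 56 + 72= r^2 - 11*r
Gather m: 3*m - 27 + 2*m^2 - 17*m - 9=2*m^2 - 14*m - 36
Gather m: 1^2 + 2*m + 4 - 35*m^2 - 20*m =-35*m^2 - 18*m + 5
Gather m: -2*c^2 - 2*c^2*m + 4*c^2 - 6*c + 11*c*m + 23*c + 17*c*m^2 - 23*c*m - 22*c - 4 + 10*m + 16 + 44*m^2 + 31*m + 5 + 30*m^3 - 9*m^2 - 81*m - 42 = 2*c^2 - 5*c + 30*m^3 + m^2*(17*c + 35) + m*(-2*c^2 - 12*c - 40) - 25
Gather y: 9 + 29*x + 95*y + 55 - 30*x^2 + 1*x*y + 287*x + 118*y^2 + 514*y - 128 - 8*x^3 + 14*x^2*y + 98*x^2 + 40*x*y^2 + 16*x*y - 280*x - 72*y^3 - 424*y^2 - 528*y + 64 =-8*x^3 + 68*x^2 + 36*x - 72*y^3 + y^2*(40*x - 306) + y*(14*x^2 + 17*x + 81)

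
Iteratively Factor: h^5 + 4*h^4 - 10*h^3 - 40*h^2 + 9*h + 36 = (h - 1)*(h^4 + 5*h^3 - 5*h^2 - 45*h - 36) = (h - 1)*(h + 4)*(h^3 + h^2 - 9*h - 9) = (h - 1)*(h + 1)*(h + 4)*(h^2 - 9) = (h - 3)*(h - 1)*(h + 1)*(h + 4)*(h + 3)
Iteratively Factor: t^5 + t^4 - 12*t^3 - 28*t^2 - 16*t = (t)*(t^4 + t^3 - 12*t^2 - 28*t - 16) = t*(t + 2)*(t^3 - t^2 - 10*t - 8) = t*(t + 1)*(t + 2)*(t^2 - 2*t - 8) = t*(t - 4)*(t + 1)*(t + 2)*(t + 2)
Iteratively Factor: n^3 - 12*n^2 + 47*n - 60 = (n - 3)*(n^2 - 9*n + 20) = (n - 4)*(n - 3)*(n - 5)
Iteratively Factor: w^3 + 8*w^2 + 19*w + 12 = (w + 3)*(w^2 + 5*w + 4) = (w + 1)*(w + 3)*(w + 4)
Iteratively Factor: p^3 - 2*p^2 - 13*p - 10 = (p + 1)*(p^2 - 3*p - 10) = (p - 5)*(p + 1)*(p + 2)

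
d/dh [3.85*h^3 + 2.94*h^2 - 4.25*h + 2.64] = 11.55*h^2 + 5.88*h - 4.25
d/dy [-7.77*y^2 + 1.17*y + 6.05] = 1.17 - 15.54*y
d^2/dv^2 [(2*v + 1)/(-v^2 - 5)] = 2*(-4*v^2*(2*v + 1) + (6*v + 1)*(v^2 + 5))/(v^2 + 5)^3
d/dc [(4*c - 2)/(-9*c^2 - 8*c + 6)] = 4*(9*c^2 - 9*c + 2)/(81*c^4 + 144*c^3 - 44*c^2 - 96*c + 36)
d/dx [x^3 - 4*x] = 3*x^2 - 4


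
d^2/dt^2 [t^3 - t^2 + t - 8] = 6*t - 2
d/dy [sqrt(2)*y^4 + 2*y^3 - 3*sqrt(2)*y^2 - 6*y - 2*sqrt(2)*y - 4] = 4*sqrt(2)*y^3 + 6*y^2 - 6*sqrt(2)*y - 6 - 2*sqrt(2)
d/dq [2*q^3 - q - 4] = 6*q^2 - 1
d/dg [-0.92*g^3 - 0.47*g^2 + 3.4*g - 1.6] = -2.76*g^2 - 0.94*g + 3.4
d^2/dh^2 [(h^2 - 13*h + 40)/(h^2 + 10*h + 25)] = 2*(275 - 23*h)/(h^4 + 20*h^3 + 150*h^2 + 500*h + 625)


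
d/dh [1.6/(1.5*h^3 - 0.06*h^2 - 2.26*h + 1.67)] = (-7.2*h^2 + 0.192*h + 3.616)/(1.5*h^3 - 0.06*h^2 - 2.26*h + 1.67)^2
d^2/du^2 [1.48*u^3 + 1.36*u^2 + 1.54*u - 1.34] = 8.88*u + 2.72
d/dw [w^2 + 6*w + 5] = 2*w + 6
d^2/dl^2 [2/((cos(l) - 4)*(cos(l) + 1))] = 2*(-4*sin(l)^4 + 27*sin(l)^2 + 3*cos(l)/4 + 9*cos(3*l)/4 + 3)/((cos(l) - 4)^3*(cos(l) + 1)^3)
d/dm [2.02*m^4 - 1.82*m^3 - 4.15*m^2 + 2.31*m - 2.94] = 8.08*m^3 - 5.46*m^2 - 8.3*m + 2.31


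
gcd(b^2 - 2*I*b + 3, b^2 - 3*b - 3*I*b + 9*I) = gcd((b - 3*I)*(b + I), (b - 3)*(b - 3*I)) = b - 3*I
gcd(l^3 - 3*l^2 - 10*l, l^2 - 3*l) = l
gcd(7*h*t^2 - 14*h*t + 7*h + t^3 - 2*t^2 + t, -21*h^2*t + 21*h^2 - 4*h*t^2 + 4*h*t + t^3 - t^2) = t - 1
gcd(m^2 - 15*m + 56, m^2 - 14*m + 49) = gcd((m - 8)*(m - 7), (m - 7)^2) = m - 7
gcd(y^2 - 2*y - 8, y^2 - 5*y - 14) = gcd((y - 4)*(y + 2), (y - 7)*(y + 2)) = y + 2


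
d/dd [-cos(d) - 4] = sin(d)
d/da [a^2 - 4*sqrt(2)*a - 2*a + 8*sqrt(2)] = 2*a - 4*sqrt(2) - 2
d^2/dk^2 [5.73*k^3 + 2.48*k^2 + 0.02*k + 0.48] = 34.38*k + 4.96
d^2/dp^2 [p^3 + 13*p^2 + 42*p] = 6*p + 26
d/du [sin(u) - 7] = cos(u)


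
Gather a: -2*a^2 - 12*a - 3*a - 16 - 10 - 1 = -2*a^2 - 15*a - 27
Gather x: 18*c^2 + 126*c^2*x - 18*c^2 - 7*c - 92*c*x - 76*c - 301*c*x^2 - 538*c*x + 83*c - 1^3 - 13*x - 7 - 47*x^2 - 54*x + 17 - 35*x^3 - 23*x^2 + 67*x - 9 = -35*x^3 + x^2*(-301*c - 70) + x*(126*c^2 - 630*c)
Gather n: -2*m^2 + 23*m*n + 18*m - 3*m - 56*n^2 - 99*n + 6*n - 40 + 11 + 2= -2*m^2 + 15*m - 56*n^2 + n*(23*m - 93) - 27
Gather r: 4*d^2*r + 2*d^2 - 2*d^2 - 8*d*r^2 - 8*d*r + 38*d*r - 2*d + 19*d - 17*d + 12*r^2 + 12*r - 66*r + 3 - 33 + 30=r^2*(12 - 8*d) + r*(4*d^2 + 30*d - 54)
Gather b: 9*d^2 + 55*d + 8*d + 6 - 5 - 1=9*d^2 + 63*d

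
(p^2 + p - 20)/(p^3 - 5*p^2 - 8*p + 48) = (p + 5)/(p^2 - p - 12)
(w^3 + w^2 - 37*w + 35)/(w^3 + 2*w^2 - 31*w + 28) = (w - 5)/(w - 4)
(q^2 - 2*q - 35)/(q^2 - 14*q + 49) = (q + 5)/(q - 7)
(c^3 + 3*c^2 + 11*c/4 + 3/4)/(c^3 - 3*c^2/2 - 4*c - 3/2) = (c + 3/2)/(c - 3)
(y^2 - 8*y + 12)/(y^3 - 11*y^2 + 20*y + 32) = (y^2 - 8*y + 12)/(y^3 - 11*y^2 + 20*y + 32)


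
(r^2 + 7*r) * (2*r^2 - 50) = 2*r^4 + 14*r^3 - 50*r^2 - 350*r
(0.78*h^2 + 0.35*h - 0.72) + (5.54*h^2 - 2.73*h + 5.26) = 6.32*h^2 - 2.38*h + 4.54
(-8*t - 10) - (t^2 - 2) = -t^2 - 8*t - 8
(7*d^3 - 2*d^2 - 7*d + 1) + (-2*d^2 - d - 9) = 7*d^3 - 4*d^2 - 8*d - 8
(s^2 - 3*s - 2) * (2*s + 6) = 2*s^3 - 22*s - 12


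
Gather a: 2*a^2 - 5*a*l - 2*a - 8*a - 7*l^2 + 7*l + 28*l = 2*a^2 + a*(-5*l - 10) - 7*l^2 + 35*l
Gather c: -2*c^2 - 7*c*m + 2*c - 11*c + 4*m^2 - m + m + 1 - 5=-2*c^2 + c*(-7*m - 9) + 4*m^2 - 4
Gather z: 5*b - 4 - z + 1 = 5*b - z - 3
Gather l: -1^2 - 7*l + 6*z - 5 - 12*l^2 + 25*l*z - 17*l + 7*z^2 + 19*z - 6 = -12*l^2 + l*(25*z - 24) + 7*z^2 + 25*z - 12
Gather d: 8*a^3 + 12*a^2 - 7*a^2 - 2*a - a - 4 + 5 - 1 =8*a^3 + 5*a^2 - 3*a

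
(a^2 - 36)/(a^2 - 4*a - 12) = (a + 6)/(a + 2)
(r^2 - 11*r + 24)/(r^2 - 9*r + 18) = (r - 8)/(r - 6)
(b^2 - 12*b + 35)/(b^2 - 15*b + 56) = (b - 5)/(b - 8)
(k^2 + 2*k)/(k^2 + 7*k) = (k + 2)/(k + 7)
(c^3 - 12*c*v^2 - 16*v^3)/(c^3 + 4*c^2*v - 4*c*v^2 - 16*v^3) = (-c^2 + 2*c*v + 8*v^2)/(-c^2 - 2*c*v + 8*v^2)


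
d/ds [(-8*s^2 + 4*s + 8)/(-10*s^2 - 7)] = 4*(10*s^2 + 68*s - 7)/(100*s^4 + 140*s^2 + 49)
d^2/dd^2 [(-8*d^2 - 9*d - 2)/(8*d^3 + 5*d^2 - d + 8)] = 2*(-512*d^6 - 1728*d^5 - 2040*d^4 + 2607*d^3 + 4314*d^2 + 1494*d - 506)/(512*d^9 + 960*d^8 + 408*d^7 + 1421*d^6 + 1869*d^5 + 231*d^4 + 1295*d^3 + 984*d^2 - 192*d + 512)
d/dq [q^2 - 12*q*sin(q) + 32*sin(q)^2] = -12*q*cos(q) + 2*q - 12*sin(q) + 32*sin(2*q)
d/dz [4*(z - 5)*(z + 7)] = 8*z + 8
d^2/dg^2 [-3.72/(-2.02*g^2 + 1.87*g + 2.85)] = (30.358176*g^2 - 28.103856*g - 3.72*(4.04*g - 1.87)*(8.08*g - 3.74) - 42.83208)/(-2.02*g^2 + 1.87*g + 2.85)^3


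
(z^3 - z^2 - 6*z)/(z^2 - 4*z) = (z^2 - z - 6)/(z - 4)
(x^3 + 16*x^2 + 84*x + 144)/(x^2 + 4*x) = x + 12 + 36/x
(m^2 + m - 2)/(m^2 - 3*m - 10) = (m - 1)/(m - 5)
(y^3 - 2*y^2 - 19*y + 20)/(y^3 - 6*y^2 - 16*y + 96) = (y^2 - 6*y + 5)/(y^2 - 10*y + 24)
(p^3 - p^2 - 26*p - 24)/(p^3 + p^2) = 1 - 2/p - 24/p^2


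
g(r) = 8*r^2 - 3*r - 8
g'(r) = 16*r - 3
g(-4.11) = 139.47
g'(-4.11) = -68.76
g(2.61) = 38.67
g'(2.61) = 38.76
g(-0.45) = -5.03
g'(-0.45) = -10.20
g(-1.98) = 29.30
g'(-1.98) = -34.68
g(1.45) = 4.47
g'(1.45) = 20.20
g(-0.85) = 0.33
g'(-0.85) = -16.60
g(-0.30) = -6.38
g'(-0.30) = -7.80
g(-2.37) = 44.05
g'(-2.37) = -40.92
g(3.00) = 55.00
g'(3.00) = 45.00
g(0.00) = -8.00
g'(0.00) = -3.00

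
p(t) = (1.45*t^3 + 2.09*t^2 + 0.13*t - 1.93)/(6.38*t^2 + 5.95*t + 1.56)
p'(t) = (-12.76*t - 5.95)*(1.45*t^3 + 2.09*t^2 + 0.13*t - 1.93)/(6.38*t^2 + 5.95*t + 1.56)^2 + (4.35*t^2 + 4.18*t + 0.13)/(6.38*t^2 + 5.95*t + 1.56)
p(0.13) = -0.77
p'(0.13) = 2.70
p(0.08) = -0.92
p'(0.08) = 3.32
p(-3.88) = -0.75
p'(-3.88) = 0.23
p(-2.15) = -0.38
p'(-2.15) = 0.17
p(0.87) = 0.06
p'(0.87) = 0.52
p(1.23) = 0.22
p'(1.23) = 0.38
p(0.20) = -0.60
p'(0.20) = 2.08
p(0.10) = -0.85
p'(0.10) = 3.05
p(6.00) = 1.45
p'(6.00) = 0.23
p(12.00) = 2.83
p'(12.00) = 0.23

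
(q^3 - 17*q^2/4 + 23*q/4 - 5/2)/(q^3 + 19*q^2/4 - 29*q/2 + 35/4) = (q - 2)/(q + 7)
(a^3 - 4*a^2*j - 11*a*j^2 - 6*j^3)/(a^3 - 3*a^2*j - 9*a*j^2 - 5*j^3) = (a - 6*j)/(a - 5*j)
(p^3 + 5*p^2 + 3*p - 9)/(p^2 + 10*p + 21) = (p^2 + 2*p - 3)/(p + 7)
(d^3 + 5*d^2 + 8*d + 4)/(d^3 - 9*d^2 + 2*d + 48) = (d^2 + 3*d + 2)/(d^2 - 11*d + 24)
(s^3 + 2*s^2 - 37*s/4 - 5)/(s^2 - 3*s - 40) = (-s^3 - 2*s^2 + 37*s/4 + 5)/(-s^2 + 3*s + 40)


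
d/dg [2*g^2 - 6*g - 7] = 4*g - 6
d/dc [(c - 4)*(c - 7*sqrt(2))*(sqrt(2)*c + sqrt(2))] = 3*sqrt(2)*c^2 - 28*c - 6*sqrt(2)*c - 4*sqrt(2) + 42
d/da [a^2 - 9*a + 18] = 2*a - 9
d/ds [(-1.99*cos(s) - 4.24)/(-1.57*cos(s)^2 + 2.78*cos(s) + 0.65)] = (3.1243*cos(s)^2 + 13.3136*cos(s) - 10.4937)*sin(s)/(2.4649*cos(s)^4 - 8.7292*cos(s)^3 + 5.6874*cos(s)^2 + 3.614*cos(s) + 0.4225)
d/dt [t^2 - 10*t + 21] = 2*t - 10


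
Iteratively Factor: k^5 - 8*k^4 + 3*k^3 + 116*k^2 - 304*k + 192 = (k - 4)*(k^4 - 4*k^3 - 13*k^2 + 64*k - 48) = (k - 4)^2*(k^3 - 13*k + 12) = (k - 4)^2*(k + 4)*(k^2 - 4*k + 3) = (k - 4)^2*(k - 3)*(k + 4)*(k - 1)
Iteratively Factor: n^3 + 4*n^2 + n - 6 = (n - 1)*(n^2 + 5*n + 6) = (n - 1)*(n + 2)*(n + 3)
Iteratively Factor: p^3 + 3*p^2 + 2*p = (p + 1)*(p^2 + 2*p) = p*(p + 1)*(p + 2)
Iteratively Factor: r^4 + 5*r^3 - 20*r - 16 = (r + 2)*(r^3 + 3*r^2 - 6*r - 8) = (r - 2)*(r + 2)*(r^2 + 5*r + 4) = (r - 2)*(r + 2)*(r + 4)*(r + 1)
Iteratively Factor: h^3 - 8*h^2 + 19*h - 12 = (h - 1)*(h^2 - 7*h + 12) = (h - 3)*(h - 1)*(h - 4)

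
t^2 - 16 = (t - 4)*(t + 4)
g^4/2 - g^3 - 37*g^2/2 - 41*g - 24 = (g/2 + 1)*(g - 8)*(g + 1)*(g + 3)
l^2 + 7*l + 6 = (l + 1)*(l + 6)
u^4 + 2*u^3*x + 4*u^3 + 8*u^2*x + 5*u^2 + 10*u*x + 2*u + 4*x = (u + 1)^2*(u + 2)*(u + 2*x)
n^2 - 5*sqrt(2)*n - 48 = (n - 8*sqrt(2))*(n + 3*sqrt(2))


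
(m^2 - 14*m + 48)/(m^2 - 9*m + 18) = (m - 8)/(m - 3)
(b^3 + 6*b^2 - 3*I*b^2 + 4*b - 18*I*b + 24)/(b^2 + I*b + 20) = (b^2 + b*(6 + I) + 6*I)/(b + 5*I)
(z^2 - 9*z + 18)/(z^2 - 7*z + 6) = (z - 3)/(z - 1)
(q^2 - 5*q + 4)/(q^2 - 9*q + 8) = (q - 4)/(q - 8)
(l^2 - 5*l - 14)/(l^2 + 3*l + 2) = (l - 7)/(l + 1)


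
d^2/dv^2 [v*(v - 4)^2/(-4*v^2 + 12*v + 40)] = (-11*v^3 + 150*v^2 - 780*v + 1280)/(2*(v^6 - 9*v^5 - 3*v^4 + 153*v^3 + 30*v^2 - 900*v - 1000))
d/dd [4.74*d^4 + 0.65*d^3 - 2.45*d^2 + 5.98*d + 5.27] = 18.96*d^3 + 1.95*d^2 - 4.9*d + 5.98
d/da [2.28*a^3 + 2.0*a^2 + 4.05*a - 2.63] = 6.84*a^2 + 4.0*a + 4.05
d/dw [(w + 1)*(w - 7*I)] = 2*w + 1 - 7*I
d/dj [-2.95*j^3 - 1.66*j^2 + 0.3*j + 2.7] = -8.85*j^2 - 3.32*j + 0.3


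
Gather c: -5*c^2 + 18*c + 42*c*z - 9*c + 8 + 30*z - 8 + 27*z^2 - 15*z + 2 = -5*c^2 + c*(42*z + 9) + 27*z^2 + 15*z + 2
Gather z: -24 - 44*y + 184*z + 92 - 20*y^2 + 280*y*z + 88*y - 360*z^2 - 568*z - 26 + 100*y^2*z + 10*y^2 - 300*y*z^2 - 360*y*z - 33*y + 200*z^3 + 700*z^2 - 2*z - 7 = -10*y^2 + 11*y + 200*z^3 + z^2*(340 - 300*y) + z*(100*y^2 - 80*y - 386) + 35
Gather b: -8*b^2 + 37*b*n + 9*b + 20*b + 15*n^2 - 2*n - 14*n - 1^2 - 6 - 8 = -8*b^2 + b*(37*n + 29) + 15*n^2 - 16*n - 15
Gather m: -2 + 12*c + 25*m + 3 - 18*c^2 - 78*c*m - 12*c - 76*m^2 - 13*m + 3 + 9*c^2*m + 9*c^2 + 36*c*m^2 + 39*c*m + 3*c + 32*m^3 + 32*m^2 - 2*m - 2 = -9*c^2 + 3*c + 32*m^3 + m^2*(36*c - 44) + m*(9*c^2 - 39*c + 10) + 2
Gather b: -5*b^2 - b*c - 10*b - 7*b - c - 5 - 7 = -5*b^2 + b*(-c - 17) - c - 12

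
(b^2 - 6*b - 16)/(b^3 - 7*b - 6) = (b - 8)/(b^2 - 2*b - 3)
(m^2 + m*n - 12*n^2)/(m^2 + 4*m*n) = (m - 3*n)/m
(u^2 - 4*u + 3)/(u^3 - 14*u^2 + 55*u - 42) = (u - 3)/(u^2 - 13*u + 42)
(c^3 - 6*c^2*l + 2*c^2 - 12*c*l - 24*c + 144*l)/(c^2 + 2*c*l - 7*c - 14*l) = (c^3 - 6*c^2*l + 2*c^2 - 12*c*l - 24*c + 144*l)/(c^2 + 2*c*l - 7*c - 14*l)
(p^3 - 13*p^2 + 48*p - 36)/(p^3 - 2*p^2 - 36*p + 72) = (p^2 - 7*p + 6)/(p^2 + 4*p - 12)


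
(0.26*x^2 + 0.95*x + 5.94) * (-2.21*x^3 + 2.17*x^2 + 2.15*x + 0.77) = -0.5746*x^5 - 1.5353*x^4 - 10.5069*x^3 + 15.1325*x^2 + 13.5025*x + 4.5738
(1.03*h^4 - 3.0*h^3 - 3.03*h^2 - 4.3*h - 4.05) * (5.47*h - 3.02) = 5.6341*h^5 - 19.5206*h^4 - 7.5141*h^3 - 14.3704*h^2 - 9.1675*h + 12.231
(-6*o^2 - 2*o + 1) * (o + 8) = -6*o^3 - 50*o^2 - 15*o + 8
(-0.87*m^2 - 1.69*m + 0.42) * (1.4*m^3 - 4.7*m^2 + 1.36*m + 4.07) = -1.218*m^5 + 1.723*m^4 + 7.3478*m^3 - 7.8133*m^2 - 6.3071*m + 1.7094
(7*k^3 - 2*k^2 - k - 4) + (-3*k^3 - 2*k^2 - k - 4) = 4*k^3 - 4*k^2 - 2*k - 8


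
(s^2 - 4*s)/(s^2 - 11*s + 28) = s/(s - 7)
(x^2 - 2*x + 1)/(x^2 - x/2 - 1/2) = 2*(x - 1)/(2*x + 1)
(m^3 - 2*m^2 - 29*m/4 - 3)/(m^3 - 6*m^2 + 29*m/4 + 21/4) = (2*m^2 - 5*m - 12)/(2*m^2 - 13*m + 21)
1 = 1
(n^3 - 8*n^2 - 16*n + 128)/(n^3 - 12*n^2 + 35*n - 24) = (n^2 - 16)/(n^2 - 4*n + 3)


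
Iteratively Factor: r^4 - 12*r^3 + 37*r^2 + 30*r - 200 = (r - 5)*(r^3 - 7*r^2 + 2*r + 40) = (r - 5)*(r - 4)*(r^2 - 3*r - 10) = (r - 5)^2*(r - 4)*(r + 2)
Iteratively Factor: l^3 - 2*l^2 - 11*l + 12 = (l - 4)*(l^2 + 2*l - 3) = (l - 4)*(l - 1)*(l + 3)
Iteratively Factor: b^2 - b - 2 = (b + 1)*(b - 2)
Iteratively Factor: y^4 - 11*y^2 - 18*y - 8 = (y + 1)*(y^3 - y^2 - 10*y - 8) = (y - 4)*(y + 1)*(y^2 + 3*y + 2) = (y - 4)*(y + 1)^2*(y + 2)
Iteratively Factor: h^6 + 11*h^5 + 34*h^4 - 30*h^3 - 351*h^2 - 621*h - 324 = (h + 4)*(h^5 + 7*h^4 + 6*h^3 - 54*h^2 - 135*h - 81) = (h + 3)*(h + 4)*(h^4 + 4*h^3 - 6*h^2 - 36*h - 27) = (h + 3)^2*(h + 4)*(h^3 + h^2 - 9*h - 9) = (h + 1)*(h + 3)^2*(h + 4)*(h^2 - 9) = (h + 1)*(h + 3)^3*(h + 4)*(h - 3)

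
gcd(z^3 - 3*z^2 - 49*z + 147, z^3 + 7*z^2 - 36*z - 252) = z + 7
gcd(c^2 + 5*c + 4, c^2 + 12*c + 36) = 1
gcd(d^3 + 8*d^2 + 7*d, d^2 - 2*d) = d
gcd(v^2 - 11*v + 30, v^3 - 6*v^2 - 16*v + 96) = v - 6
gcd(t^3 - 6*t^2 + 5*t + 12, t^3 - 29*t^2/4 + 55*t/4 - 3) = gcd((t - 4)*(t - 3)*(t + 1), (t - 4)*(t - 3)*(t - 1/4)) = t^2 - 7*t + 12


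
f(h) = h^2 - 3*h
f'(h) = 2*h - 3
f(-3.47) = 22.45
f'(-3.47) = -9.94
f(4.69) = 7.93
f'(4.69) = 6.38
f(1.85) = -2.13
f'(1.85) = 0.70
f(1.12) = -2.11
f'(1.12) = -0.76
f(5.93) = 17.37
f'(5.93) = 8.86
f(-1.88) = 9.17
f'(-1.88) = -6.76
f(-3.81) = 25.95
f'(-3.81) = -10.62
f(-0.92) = 3.61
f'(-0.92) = -4.84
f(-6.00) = 54.00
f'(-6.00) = -15.00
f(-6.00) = 54.00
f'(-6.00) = -15.00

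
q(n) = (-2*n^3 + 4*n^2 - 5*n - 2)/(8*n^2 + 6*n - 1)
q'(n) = (-16*n - 6)*(-2*n^3 + 4*n^2 - 5*n - 2)/(8*n^2 + 6*n - 1)^2 + (-6*n^2 + 8*n - 5)/(8*n^2 + 6*n - 1) = (-16*n^4 - 24*n^3 + 70*n^2 + 24*n + 17)/(64*n^4 + 96*n^3 + 20*n^2 - 12*n + 1)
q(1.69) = -0.27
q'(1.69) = 0.01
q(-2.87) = 1.94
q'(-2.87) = 0.00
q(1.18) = -0.33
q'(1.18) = 0.24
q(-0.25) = 0.23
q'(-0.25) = 3.92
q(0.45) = -1.09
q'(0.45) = 3.55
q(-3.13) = 1.95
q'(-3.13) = -0.05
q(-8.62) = 2.99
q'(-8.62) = -0.23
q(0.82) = -0.49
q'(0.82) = 0.73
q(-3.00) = 1.94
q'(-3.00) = -0.03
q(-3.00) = 1.94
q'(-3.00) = -0.03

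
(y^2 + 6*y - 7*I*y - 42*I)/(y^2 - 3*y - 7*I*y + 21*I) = (y + 6)/(y - 3)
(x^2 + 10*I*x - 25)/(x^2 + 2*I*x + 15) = (x + 5*I)/(x - 3*I)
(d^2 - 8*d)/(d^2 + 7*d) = (d - 8)/(d + 7)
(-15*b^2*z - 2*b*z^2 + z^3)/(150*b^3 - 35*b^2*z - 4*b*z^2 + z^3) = z*(3*b + z)/(-30*b^2 + b*z + z^2)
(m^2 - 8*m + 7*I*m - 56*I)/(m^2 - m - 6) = (m^2 + m*(-8 + 7*I) - 56*I)/(m^2 - m - 6)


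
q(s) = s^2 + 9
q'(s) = 2*s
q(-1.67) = 11.79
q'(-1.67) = -3.34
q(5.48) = 39.03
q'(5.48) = 10.96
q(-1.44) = 11.07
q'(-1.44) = -2.88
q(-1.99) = 12.96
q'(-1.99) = -3.98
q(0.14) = 9.02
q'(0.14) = 0.28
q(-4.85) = 32.52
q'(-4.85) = -9.70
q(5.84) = 43.11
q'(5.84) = 11.68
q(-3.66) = 22.40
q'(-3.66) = -7.32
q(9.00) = 90.00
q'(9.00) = 18.00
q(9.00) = 90.00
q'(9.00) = 18.00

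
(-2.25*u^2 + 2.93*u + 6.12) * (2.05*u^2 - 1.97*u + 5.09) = -4.6125*u^4 + 10.439*u^3 - 4.6786*u^2 + 2.8573*u + 31.1508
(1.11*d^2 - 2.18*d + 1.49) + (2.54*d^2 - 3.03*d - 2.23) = 3.65*d^2 - 5.21*d - 0.74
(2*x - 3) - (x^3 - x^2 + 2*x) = -x^3 + x^2 - 3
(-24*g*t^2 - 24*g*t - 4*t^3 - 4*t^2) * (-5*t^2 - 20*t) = 120*g*t^4 + 600*g*t^3 + 480*g*t^2 + 20*t^5 + 100*t^4 + 80*t^3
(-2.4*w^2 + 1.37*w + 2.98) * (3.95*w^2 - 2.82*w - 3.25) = -9.48*w^4 + 12.1795*w^3 + 15.7076*w^2 - 12.8561*w - 9.685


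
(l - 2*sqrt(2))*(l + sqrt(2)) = l^2 - sqrt(2)*l - 4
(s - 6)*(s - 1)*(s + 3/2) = s^3 - 11*s^2/2 - 9*s/2 + 9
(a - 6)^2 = a^2 - 12*a + 36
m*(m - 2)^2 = m^3 - 4*m^2 + 4*m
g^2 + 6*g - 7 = (g - 1)*(g + 7)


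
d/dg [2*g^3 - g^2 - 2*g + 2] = 6*g^2 - 2*g - 2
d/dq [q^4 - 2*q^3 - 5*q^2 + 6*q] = 4*q^3 - 6*q^2 - 10*q + 6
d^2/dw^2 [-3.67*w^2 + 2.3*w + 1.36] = -7.34000000000000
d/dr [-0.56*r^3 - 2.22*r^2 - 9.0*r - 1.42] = -1.68*r^2 - 4.44*r - 9.0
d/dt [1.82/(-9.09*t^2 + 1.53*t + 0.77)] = (33.0876*t - 2.7846)/(-9.09*t^2 + 1.53*t + 0.77)^2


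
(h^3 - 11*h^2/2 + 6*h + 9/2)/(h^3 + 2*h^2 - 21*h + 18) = (2*h^2 - 5*h - 3)/(2*(h^2 + 5*h - 6))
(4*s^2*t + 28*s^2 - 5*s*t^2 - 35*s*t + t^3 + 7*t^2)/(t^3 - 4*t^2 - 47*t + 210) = (4*s^2 - 5*s*t + t^2)/(t^2 - 11*t + 30)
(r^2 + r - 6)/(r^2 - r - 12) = (r - 2)/(r - 4)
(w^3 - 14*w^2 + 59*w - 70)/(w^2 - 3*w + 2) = (w^2 - 12*w + 35)/(w - 1)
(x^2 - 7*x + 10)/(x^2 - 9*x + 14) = (x - 5)/(x - 7)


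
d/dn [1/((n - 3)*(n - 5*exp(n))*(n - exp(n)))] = (-(1 - exp(n))*(n - 3)*(n - 5*exp(n)) + (n - 3)*(n - exp(n))*(5*exp(n) - 1) - (n - 5*exp(n))*(n - exp(n)))/((n - 3)^2*(n - 5*exp(n))^2*(n - exp(n))^2)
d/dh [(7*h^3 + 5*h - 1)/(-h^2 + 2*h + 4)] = (-7*h^4 + 28*h^3 + 89*h^2 - 2*h + 22)/(h^4 - 4*h^3 - 4*h^2 + 16*h + 16)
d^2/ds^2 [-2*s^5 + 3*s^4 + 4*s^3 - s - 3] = 4*s*(-10*s^2 + 9*s + 6)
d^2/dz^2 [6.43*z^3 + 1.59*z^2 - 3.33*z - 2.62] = 38.58*z + 3.18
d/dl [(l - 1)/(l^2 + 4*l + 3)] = (l^2 + 4*l - 2*(l - 1)*(l + 2) + 3)/(l^2 + 4*l + 3)^2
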